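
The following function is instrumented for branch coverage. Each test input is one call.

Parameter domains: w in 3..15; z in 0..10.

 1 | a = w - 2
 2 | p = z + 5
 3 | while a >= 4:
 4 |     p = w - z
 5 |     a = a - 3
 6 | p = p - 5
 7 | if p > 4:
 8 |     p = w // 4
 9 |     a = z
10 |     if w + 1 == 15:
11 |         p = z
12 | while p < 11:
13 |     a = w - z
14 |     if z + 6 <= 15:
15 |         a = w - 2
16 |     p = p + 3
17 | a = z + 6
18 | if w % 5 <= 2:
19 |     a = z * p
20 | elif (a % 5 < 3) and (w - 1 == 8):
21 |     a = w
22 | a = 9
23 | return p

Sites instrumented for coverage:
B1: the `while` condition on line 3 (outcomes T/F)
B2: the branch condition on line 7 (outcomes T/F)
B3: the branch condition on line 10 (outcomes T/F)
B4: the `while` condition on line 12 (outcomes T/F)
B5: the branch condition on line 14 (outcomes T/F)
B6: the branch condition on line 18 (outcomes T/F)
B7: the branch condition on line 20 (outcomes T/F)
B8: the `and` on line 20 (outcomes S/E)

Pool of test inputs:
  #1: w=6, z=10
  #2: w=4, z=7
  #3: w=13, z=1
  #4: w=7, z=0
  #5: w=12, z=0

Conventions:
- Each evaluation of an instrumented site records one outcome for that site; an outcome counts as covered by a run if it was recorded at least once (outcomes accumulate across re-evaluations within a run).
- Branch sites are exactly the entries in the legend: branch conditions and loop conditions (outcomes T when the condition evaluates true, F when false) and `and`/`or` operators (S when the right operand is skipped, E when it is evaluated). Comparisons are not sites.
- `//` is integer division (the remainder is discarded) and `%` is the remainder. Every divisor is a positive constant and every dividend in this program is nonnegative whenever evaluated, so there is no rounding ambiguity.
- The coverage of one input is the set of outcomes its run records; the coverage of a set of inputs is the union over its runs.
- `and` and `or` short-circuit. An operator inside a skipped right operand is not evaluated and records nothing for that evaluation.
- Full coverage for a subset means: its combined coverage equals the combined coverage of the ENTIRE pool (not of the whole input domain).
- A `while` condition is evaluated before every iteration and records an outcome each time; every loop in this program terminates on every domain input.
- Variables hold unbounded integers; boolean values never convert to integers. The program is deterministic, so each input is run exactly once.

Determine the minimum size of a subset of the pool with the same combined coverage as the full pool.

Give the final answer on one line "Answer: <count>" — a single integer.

input #1, w=6, z=10: events B1->T, B1->F, B2->F, B4->T, B5->F, B4->T, B5->F, B4->T, B5->F, B4->T, B5->F, B4->T, B5->F, B4->T, ...; outcomes B1=T, B1=F, B2=F, B4=T, B4=F, B5=F, B6=T
input #2, w=4, z=7: events B1->F, B2->T, B3->F, B4->T, B5->T, B4->T, B5->T, B4->T, B5->T, B4->T, B5->T, B4->F, B6->F, B8->S, ...; outcomes B1=F, B2=T, B3=F, B4=T, B4=F, B5=T, B6=F, B7=F, B8=S
input #3, w=13, z=1: events B1->T, B1->T, B1->T, B1->F, B2->T, B3->F, B4->T, B5->T, B4->T, B5->T, B4->T, B5->T, B4->F, B6->F, ...; outcomes B1=T, B1=F, B2=T, B3=F, B4=T, B4=F, B5=T, B6=F, B7=F, B8=E
input #4, w=7, z=0: events B1->T, B1->F, B2->F, B4->T, B5->T, B4->T, B5->T, B4->T, B5->T, B4->F, B6->T; outcomes B1=T, B1=F, B2=F, B4=T, B4=F, B5=T, B6=T
input #5, w=12, z=0: events B1->T, B1->T, B1->T, B1->F, B2->T, B3->F, B4->T, B5->T, B4->T, B5->T, B4->T, B5->T, B4->F, B6->T; outcomes B1=T, B1=F, B2=T, B3=F, B4=T, B4=F, B5=T, B6=T
union over all inputs: B1=T, B1=F, B2=T, B2=F, B3=F, B4=T, B4=F, B5=T, B5=F, B6=T, B6=F, B7=F, B8=S, B8=E (14 outcomes)
no size-1 subset reaches all 14 outcomes (best union: 10/14)
no size-2 subset reaches all 14 outcomes (best union: 13/14)
at size 3, {1, 2, 3} reaches all 14 outcomes; every lexicographically earlier size-3 subset fails

Answer: 3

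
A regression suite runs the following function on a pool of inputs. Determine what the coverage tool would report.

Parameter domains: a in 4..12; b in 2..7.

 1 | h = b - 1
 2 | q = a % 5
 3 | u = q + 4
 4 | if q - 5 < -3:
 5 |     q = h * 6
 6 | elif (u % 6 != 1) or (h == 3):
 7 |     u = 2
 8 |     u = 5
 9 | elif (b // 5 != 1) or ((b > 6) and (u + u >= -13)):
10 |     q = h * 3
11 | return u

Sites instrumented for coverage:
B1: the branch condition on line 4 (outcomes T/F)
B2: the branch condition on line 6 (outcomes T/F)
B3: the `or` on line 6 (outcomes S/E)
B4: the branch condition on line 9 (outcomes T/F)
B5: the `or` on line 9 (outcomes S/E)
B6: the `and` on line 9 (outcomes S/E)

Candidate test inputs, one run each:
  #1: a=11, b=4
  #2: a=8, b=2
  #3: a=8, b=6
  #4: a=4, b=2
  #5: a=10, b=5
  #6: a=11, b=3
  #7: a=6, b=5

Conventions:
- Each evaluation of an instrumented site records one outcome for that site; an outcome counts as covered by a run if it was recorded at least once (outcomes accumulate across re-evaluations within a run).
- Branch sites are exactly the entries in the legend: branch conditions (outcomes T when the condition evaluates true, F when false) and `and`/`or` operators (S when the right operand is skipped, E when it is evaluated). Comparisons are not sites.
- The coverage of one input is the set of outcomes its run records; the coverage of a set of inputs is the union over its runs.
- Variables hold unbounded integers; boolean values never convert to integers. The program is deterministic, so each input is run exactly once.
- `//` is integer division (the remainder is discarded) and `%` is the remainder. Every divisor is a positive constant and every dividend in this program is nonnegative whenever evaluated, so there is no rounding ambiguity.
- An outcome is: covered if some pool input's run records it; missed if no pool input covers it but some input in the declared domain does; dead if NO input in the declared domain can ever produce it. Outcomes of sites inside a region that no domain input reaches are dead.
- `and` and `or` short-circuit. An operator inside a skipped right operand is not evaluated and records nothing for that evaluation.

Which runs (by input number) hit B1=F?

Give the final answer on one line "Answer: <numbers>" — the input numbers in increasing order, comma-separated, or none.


input #1 (a=11, b=4): does not produce B1=F
input #2 (a=8, b=2): produces B1=F
input #3 (a=8, b=6): produces B1=F
input #4 (a=4, b=2): produces B1=F
input #5 (a=10, b=5): does not produce B1=F
input #6 (a=11, b=3): does not produce B1=F
input #7 (a=6, b=5): does not produce B1=F
Answer: 2, 3, 4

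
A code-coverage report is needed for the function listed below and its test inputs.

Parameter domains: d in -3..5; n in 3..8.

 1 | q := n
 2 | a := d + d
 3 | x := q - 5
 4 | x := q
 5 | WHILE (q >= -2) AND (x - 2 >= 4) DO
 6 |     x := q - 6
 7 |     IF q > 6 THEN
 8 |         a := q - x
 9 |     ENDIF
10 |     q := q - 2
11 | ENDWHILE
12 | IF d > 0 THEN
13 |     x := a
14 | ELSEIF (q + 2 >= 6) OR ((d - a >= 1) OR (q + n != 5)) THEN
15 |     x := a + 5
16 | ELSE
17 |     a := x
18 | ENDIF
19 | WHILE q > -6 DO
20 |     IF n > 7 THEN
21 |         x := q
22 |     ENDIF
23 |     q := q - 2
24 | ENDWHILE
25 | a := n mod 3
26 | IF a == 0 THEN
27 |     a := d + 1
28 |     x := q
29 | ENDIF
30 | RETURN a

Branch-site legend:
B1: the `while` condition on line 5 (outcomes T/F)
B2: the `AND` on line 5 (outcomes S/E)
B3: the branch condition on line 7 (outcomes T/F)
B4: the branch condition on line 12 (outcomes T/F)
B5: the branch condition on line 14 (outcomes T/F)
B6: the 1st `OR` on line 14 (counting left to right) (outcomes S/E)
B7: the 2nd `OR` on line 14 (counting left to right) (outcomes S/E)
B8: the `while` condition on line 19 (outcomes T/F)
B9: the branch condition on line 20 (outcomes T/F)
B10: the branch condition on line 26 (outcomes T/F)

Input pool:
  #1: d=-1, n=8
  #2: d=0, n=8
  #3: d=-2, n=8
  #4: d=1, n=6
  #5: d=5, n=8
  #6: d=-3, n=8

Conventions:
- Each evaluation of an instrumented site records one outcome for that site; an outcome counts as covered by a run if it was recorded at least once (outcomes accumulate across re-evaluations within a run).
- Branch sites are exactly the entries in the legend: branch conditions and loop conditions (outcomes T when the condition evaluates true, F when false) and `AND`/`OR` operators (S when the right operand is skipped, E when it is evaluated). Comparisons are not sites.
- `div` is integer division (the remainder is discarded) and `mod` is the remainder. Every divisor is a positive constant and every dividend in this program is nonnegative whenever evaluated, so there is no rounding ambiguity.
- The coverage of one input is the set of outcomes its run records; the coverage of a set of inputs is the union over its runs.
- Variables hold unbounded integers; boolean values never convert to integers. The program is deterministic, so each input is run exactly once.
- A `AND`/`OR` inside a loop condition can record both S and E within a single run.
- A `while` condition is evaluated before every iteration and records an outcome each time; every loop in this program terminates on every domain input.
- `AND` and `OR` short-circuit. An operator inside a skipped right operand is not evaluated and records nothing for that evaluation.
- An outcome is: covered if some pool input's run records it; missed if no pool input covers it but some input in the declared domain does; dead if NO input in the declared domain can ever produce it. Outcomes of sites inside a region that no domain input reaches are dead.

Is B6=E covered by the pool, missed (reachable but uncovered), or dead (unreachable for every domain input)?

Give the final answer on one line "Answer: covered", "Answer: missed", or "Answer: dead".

no pool input records B6=E
but domain input (d=-3, n=3) does record it -> reachable, so missed

Answer: missed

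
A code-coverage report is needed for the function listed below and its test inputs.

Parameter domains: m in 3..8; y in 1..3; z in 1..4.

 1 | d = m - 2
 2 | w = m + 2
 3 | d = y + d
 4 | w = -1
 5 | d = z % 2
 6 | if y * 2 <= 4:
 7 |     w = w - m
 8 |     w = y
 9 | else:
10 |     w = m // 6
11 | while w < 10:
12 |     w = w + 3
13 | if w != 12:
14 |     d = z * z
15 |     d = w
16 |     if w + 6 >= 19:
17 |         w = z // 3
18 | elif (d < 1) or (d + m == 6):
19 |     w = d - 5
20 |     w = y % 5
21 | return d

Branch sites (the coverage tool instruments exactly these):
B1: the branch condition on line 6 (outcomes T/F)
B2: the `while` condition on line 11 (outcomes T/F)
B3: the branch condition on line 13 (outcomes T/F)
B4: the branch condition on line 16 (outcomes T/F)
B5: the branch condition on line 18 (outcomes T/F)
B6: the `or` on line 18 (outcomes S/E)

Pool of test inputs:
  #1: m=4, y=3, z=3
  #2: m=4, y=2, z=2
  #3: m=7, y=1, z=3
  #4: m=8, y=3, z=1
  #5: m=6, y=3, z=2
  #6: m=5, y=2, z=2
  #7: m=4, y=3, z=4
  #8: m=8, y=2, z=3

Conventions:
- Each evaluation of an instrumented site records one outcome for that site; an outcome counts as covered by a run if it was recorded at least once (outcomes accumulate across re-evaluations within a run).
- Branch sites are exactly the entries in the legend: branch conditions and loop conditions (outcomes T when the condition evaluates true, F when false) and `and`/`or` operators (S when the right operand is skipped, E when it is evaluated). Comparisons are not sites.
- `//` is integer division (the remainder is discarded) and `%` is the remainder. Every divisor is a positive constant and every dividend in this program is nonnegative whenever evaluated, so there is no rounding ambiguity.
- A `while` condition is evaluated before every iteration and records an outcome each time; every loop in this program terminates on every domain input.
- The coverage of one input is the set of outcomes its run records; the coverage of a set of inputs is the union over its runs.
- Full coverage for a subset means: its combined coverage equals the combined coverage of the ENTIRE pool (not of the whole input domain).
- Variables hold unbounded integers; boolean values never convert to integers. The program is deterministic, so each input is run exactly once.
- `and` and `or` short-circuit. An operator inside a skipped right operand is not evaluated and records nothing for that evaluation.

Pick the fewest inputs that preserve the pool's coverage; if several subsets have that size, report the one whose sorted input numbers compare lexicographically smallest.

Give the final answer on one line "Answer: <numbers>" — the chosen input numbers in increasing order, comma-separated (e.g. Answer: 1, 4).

run #1 (m=4, y=3, z=3) records B1=F, B2=T, B2=F, B3=F, B5=F, B6=E
run #2 (m=4, y=2, z=2) records B1=T, B2=T, B2=F, B3=T, B4=F
run #3 (m=7, y=1, z=3) records B1=T, B2=T, B2=F, B3=T, B4=F
run #4 (m=8, y=3, z=1) records B1=F, B2=T, B2=F, B3=T, B4=F
run #5 (m=6, y=3, z=2) records B1=F, B2=T, B2=F, B3=T, B4=F
run #6 (m=5, y=2, z=2) records B1=T, B2=T, B2=F, B3=T, B4=F
run #7 (m=4, y=3, z=4) records B1=F, B2=T, B2=F, B3=F, B5=T, B6=S
run #8 (m=8, y=2, z=3) records B1=T, B2=T, B2=F, B3=T, B4=F
the full pool covers 11 outcomes: B1=T, B1=F, B2=T, B2=F, B3=T, B3=F, B4=F, B5=T, B5=F, B6=S, B6=E
every size-1 subset falls short of the 11 outcomes (best: 6/11)
every size-2 subset falls short of the 11 outcomes (best: 9/11)
size 3: inputs {1, 2, 7} cover all 11 outcomes, and no lexicographically smaller subset of this size does

Answer: 1, 2, 7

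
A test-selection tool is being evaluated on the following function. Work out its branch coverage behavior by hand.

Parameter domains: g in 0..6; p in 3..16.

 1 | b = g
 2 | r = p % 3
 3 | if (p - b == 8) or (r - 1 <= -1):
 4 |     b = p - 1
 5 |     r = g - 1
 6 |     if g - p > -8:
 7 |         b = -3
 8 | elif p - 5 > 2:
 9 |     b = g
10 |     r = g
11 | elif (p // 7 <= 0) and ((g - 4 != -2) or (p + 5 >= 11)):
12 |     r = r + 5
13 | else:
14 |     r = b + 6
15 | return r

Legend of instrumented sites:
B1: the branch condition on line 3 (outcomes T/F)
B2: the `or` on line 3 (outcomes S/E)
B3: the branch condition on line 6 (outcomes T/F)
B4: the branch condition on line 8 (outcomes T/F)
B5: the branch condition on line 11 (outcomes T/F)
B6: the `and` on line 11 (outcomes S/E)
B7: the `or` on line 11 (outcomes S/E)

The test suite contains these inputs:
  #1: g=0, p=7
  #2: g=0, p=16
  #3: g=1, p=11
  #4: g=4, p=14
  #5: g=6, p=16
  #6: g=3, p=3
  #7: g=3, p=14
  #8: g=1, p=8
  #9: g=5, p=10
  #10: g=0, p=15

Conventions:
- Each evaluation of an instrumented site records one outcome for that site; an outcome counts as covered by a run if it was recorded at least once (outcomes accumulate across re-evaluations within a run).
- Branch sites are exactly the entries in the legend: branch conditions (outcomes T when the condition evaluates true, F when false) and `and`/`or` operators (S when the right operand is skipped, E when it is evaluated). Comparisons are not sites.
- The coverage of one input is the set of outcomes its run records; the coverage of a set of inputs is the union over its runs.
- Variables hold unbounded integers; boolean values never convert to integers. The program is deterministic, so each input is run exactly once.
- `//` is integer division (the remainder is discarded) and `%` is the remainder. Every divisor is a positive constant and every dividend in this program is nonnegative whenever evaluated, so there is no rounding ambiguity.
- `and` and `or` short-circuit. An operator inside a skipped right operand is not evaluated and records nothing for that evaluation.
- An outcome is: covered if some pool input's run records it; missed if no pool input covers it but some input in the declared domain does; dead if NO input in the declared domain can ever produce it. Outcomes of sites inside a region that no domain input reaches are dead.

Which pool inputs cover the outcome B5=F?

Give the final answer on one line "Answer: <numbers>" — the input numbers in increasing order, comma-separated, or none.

input #1 (g=0, p=7): covers B5=F
input #2 (g=0, p=16): misses B5=F
input #3 (g=1, p=11): misses B5=F
input #4 (g=4, p=14): misses B5=F
input #5 (g=6, p=16): misses B5=F
input #6 (g=3, p=3): misses B5=F
input #7 (g=3, p=14): misses B5=F
input #8 (g=1, p=8): misses B5=F
input #9 (g=5, p=10): misses B5=F
input #10 (g=0, p=15): misses B5=F

Answer: 1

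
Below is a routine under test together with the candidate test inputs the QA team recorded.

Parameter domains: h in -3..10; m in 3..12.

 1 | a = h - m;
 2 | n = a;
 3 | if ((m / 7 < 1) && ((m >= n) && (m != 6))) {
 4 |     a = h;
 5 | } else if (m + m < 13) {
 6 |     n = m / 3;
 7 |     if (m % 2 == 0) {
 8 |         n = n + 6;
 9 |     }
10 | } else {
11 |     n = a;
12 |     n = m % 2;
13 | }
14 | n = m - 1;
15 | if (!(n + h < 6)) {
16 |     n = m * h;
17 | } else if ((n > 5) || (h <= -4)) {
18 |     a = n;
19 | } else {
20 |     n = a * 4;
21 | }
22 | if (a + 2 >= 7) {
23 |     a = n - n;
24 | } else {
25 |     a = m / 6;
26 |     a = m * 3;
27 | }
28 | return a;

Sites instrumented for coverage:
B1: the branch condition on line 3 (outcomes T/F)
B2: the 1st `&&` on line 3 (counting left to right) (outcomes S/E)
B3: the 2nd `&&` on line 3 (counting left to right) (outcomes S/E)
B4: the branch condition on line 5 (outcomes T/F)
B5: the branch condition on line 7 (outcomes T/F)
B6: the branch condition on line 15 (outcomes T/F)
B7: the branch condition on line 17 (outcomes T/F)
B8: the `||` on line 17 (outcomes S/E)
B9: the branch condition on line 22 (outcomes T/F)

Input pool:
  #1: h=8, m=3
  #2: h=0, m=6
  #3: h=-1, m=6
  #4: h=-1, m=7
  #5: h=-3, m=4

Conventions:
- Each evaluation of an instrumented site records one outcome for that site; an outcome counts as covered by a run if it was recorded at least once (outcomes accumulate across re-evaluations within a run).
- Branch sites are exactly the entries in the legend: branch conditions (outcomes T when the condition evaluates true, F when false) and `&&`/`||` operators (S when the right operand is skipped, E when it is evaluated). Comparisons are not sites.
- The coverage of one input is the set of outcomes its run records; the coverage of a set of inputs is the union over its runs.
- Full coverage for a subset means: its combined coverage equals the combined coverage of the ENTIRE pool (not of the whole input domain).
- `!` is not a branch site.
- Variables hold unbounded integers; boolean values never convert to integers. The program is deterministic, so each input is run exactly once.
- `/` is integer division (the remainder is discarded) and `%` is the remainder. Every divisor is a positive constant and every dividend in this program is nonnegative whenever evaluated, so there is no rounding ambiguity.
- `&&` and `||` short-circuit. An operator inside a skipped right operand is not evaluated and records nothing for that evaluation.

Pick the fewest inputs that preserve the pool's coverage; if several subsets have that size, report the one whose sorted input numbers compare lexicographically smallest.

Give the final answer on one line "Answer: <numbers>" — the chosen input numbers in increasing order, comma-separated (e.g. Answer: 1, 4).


input #1 (h=8, m=3): events B2->E, B3->S, B1->F, B4->T, B5->F, B6->T, B9->T; covers B1=F, B2=E, B3=S, B4=T, B5=F, B6=T, B9=T
input #2 (h=0, m=6): events B2->E, B3->E, B1->F, B4->T, B5->T, B6->F, B8->E, B7->F, B9->F; covers B1=F, B2=E, B3=E, B4=T, B5=T, B6=F, B7=F, B8=E, B9=F
input #3 (h=-1, m=6): events B2->E, B3->E, B1->F, B4->T, B5->T, B6->F, B8->E, B7->F, B9->F; covers B1=F, B2=E, B3=E, B4=T, B5=T, B6=F, B7=F, B8=E, B9=F
input #4 (h=-1, m=7): events B2->S, B1->F, B4->F, B6->F, B8->S, B7->T, B9->T; covers B1=F, B2=S, B4=F, B6=F, B7=T, B8=S, B9=T
input #5 (h=-3, m=4): events B2->E, B3->E, B1->T, B6->F, B8->E, B7->F, B9->F; covers B1=T, B2=E, B3=E, B6=F, B7=F, B8=E, B9=F
pool-wide coverage (18 outcomes): B1=T, B1=F, B2=S, B2=E, B3=S, B3=E, B4=T, B4=F, B5=T, B5=F, B6=T, B6=F, B7=T, B7=F, B8=S, B8=E, B9=T, B9=F
size 1 is not enough: best union over all size-1 subsets is 9/18
size 2 is not enough: best union over all size-2 subsets is 14/18
size 3 is not enough: best union over all size-3 subsets is 17/18
at size 4, {1, 2, 4, 5} reaches all 18 outcomes; every lexicographically earlier size-4 subset fails
Answer: 1, 2, 4, 5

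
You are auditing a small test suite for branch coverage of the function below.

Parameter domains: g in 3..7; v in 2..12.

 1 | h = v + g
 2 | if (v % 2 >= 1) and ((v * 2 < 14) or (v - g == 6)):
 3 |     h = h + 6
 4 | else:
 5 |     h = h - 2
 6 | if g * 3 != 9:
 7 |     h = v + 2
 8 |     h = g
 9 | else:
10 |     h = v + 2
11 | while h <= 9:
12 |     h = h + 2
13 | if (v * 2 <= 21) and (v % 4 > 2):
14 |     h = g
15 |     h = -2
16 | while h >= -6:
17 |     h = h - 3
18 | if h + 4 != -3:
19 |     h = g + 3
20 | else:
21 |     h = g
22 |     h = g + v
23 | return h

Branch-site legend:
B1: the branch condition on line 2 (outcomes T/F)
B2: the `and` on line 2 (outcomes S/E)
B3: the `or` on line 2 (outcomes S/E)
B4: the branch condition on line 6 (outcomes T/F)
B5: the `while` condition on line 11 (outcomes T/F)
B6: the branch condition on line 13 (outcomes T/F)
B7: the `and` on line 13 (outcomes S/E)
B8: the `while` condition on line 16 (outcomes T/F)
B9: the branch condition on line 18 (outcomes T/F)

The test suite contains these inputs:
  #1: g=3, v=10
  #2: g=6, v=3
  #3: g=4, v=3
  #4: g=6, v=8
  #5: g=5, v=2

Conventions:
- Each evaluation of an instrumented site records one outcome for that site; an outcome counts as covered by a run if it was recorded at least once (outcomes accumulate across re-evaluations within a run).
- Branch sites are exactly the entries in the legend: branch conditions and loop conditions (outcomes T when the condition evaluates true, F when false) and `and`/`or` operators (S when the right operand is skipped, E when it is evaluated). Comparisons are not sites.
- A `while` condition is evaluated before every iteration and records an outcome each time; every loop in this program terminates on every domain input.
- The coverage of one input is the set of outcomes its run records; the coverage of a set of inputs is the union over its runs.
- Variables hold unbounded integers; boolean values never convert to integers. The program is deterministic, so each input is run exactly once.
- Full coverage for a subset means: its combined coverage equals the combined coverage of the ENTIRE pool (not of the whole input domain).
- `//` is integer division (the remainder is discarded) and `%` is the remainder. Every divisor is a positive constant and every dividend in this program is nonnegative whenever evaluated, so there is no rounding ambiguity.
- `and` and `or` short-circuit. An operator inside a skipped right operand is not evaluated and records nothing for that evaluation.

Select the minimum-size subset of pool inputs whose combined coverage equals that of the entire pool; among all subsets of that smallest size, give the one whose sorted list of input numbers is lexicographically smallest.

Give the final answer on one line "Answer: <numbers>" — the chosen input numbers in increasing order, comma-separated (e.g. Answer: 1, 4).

run #1 (g=3, v=10) runs B2->S, B1->F, B4->F, B5->F, B7->E, B6->F, B8->T, B8->T, B8->T, B8->T, B8->T, B8->T, B8->T, B8->F, ...; records B1=F, B2=S, B4=F, B5=F, B6=F, B7=E, B8=T, B8=F, B9=T
run #2 (g=6, v=3) runs B2->E, B3->S, B1->T, B4->T, B5->T, B5->T, B5->F, B7->E, B6->T, B8->T, B8->T, B8->F, B9->T; records B1=T, B2=E, B3=S, B4=T, B5=T, B5=F, B6=T, B7=E, B8=T, B8=F, B9=T
run #3 (g=4, v=3) runs B2->E, B3->S, B1->T, B4->T, B5->T, B5->T, B5->T, B5->F, B7->E, B6->T, B8->T, B8->T, B8->F, B9->T; records B1=T, B2=E, B3=S, B4=T, B5=T, B5=F, B6=T, B7=E, B8=T, B8=F, B9=T
run #4 (g=6, v=8) runs B2->S, B1->F, B4->T, B5->T, B5->T, B5->F, B7->E, B6->F, B8->T, B8->T, B8->T, B8->T, B8->T, B8->T, ...; records B1=F, B2=S, B4=T, B5=T, B5=F, B6=F, B7=E, B8=T, B8=F, B9=T
run #5 (g=5, v=2) runs B2->S, B1->F, B4->T, B5->T, B5->T, B5->T, B5->F, B7->E, B6->F, B8->T, B8->T, B8->T, B8->T, B8->T, ...; records B1=F, B2=S, B4=T, B5=T, B5=F, B6=F, B7=E, B8=T, B8=F, B9=F
together the pool reaches 16 outcomes: B1=T, B1=F, B2=S, B2=E, B3=S, B4=T, B4=F, B5=T, B5=F, B6=T, B6=F, B7=E, B8=T, B8=F, B9=T, B9=F
checked all size-1 subsets: none covers 16 outcomes (max 11/16)
checked all size-2 subsets: none covers 16 outcomes (max 15/16)
size 3: inputs {1, 2, 5} cover all 16 outcomes, and no lexicographically smaller subset of this size does

Answer: 1, 2, 5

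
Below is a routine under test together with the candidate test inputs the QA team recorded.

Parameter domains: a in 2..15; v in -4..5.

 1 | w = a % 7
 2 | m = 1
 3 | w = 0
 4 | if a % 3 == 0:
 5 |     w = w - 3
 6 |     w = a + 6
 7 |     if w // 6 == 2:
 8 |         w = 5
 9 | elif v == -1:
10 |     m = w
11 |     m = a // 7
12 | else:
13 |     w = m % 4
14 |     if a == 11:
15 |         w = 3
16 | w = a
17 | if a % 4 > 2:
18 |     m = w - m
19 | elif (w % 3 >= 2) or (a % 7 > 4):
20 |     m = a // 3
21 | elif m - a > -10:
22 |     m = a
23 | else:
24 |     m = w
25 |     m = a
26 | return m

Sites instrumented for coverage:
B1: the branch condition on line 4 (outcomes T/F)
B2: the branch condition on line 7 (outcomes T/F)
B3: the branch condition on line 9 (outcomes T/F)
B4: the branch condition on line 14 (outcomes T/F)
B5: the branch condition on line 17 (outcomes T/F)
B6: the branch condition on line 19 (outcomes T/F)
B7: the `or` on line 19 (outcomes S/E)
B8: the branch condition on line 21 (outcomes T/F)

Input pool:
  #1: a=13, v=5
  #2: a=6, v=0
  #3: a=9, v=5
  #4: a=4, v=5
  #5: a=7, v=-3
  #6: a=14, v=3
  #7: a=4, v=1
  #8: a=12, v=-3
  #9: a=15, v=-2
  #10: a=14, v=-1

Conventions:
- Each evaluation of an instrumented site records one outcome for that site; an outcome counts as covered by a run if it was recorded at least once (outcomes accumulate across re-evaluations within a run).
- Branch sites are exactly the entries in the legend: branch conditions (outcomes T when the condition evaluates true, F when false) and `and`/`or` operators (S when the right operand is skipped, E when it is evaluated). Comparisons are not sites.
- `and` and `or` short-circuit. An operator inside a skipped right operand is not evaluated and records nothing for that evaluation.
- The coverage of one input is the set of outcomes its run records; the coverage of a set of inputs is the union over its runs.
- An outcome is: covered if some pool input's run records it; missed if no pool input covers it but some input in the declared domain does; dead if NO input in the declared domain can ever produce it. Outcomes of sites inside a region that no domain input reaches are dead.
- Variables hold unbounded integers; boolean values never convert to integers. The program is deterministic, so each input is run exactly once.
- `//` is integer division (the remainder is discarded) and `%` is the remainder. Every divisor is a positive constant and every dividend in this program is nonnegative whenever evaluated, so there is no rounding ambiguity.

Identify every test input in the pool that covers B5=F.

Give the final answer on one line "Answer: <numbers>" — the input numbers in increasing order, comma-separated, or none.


input #1 (a=13, v=5): records B5=F
input #2 (a=6, v=0): records B5=F
input #3 (a=9, v=5): records B5=F
input #4 (a=4, v=5): records B5=F
input #5 (a=7, v=-3): does not record B5=F
input #6 (a=14, v=3): records B5=F
input #7 (a=4, v=1): records B5=F
input #8 (a=12, v=-3): records B5=F
input #9 (a=15, v=-2): does not record B5=F
input #10 (a=14, v=-1): records B5=F
Answer: 1, 2, 3, 4, 6, 7, 8, 10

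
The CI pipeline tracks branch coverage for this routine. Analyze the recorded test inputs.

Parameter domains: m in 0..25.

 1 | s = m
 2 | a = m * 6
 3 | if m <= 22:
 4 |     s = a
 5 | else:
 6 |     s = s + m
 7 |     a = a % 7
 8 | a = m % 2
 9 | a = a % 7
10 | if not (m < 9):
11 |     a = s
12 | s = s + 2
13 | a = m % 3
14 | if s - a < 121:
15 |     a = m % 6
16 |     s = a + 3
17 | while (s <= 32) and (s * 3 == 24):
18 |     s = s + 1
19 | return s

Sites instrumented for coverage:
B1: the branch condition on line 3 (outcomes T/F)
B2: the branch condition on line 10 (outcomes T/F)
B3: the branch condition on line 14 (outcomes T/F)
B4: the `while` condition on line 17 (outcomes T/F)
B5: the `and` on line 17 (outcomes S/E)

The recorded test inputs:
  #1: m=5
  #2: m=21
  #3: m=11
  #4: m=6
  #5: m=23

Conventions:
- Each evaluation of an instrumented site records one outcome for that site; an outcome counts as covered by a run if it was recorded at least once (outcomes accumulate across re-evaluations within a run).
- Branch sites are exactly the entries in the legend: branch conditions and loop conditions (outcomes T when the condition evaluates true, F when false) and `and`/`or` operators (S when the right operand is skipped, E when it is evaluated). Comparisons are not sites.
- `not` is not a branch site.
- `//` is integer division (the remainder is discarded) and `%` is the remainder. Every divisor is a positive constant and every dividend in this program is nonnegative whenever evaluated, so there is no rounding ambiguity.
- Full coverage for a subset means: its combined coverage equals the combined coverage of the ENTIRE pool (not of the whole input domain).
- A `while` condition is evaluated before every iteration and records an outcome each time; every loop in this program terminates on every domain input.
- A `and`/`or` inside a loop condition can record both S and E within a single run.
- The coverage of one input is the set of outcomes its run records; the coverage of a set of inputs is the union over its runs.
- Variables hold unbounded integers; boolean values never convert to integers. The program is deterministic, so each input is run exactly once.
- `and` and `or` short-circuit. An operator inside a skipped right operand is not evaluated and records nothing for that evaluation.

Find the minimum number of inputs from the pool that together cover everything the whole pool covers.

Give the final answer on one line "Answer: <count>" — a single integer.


run #1 (m=5) records B1=T, B2=F, B3=T, B4=T, B4=F, B5=E
run #2 (m=21) records B1=T, B2=T, B3=F, B4=F, B5=S
run #3 (m=11) records B1=T, B2=T, B3=T, B4=T, B4=F, B5=E
run #4 (m=6) records B1=T, B2=F, B3=T, B4=F, B5=E
run #5 (m=23) records B1=F, B2=T, B3=T, B4=T, B4=F, B5=E
union over all inputs: B1=T, B1=F, B2=T, B2=F, B3=T, B3=F, B4=T, B4=F, B5=S, B5=E (10 outcomes)
every size-1 subset falls short of the 10 outcomes (best: 6/10)
every size-2 subset falls short of the 10 outcomes (best: 9/10)
size 3: inputs {1, 2, 5} cover all 10 outcomes, and no lexicographically smaller subset of this size does
Answer: 3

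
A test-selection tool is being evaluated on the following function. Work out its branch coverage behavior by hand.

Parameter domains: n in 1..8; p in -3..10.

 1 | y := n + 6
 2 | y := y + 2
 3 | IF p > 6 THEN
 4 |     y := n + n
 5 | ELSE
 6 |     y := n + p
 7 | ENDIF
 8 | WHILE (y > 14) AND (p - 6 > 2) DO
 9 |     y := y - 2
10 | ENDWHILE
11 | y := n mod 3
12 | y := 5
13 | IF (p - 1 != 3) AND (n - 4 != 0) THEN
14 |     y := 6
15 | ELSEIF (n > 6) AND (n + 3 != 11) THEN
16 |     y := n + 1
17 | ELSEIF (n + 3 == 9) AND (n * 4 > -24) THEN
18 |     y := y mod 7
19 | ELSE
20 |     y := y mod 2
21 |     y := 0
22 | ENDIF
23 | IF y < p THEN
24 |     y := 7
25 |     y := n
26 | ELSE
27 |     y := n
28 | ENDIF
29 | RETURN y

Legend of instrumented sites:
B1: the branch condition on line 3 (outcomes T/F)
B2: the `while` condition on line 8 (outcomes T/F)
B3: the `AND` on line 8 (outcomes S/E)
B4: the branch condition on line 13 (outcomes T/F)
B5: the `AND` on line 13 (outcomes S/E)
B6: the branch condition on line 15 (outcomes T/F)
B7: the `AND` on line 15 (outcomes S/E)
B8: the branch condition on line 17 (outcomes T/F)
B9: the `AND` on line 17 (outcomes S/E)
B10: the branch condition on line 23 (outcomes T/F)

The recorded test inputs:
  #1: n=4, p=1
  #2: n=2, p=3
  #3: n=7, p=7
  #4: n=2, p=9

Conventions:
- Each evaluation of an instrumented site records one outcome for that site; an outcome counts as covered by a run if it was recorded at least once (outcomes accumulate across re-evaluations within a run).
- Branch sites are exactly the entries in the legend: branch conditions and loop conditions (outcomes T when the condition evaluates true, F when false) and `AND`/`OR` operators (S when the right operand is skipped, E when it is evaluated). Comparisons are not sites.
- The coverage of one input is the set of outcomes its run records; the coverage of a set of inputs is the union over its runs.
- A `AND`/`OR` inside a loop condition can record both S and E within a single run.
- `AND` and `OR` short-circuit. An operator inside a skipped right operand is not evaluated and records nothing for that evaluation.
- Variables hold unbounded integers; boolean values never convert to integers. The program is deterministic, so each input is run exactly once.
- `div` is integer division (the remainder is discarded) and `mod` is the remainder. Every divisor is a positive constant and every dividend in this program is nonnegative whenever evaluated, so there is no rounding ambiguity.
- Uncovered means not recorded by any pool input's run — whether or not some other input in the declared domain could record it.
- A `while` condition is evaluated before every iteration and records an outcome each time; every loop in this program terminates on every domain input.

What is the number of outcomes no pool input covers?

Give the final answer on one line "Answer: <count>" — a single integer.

#1 (n=4, p=1) -> B1->F, B3->S, B2->F, B5->E, B4->F, B7->S, B6->F, B9->S, B8->F, B10->T; covered: B1=F, B2=F, B3=S, B4=F, B5=E, B6=F, B7=S, B8=F, B9=S, B10=T
#2 (n=2, p=3) -> B1->F, B3->S, B2->F, B5->E, B4->T, B10->F; covered: B1=F, B2=F, B3=S, B4=T, B5=E, B10=F
#3 (n=7, p=7) -> B1->T, B3->S, B2->F, B5->E, B4->T, B10->T; covered: B1=T, B2=F, B3=S, B4=T, B5=E, B10=T
#4 (n=2, p=9) -> B1->T, B3->S, B2->F, B5->E, B4->T, B10->T; covered: B1=T, B2=F, B3=S, B4=T, B5=E, B10=T
union over the pool: B1=T, B1=F, B2=F, B3=S, B4=T, B4=F, B5=E, B6=F, B7=S, B8=F, B9=S, B10=T, B10=F
uncovered (7 of 20): B2=T, B3=E, B5=S, B6=T, B7=E, B8=T, B9=E

Answer: 7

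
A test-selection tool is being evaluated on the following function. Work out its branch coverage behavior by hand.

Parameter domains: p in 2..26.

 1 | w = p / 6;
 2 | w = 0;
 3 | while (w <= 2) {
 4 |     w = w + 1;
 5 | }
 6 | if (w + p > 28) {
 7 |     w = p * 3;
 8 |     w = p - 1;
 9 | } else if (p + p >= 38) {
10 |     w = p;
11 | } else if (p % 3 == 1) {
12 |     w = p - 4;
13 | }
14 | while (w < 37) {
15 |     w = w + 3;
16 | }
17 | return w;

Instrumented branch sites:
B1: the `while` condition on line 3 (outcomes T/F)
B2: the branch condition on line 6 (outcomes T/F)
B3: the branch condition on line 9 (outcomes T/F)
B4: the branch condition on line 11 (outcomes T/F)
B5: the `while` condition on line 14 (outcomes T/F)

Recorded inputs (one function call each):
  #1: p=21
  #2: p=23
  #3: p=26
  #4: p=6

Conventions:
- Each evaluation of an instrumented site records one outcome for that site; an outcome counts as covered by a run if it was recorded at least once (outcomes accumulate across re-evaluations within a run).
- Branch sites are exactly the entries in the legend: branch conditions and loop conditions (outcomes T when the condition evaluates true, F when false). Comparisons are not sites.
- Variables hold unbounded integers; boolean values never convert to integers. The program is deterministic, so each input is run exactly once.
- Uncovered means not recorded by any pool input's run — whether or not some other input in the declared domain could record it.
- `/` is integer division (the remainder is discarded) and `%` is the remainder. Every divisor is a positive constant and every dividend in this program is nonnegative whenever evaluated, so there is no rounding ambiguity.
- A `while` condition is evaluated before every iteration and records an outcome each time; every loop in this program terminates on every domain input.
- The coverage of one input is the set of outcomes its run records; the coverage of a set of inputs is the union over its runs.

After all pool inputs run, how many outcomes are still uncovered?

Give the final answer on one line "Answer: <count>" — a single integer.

input #1, p=21: outcomes B1=T, B1=F, B2=F, B3=T, B5=T, B5=F
input #2, p=23: outcomes B1=T, B1=F, B2=F, B3=T, B5=T, B5=F
input #3, p=26: outcomes B1=T, B1=F, B2=T, B5=T, B5=F
input #4, p=6: outcomes B1=T, B1=F, B2=F, B3=F, B4=F, B5=T, B5=F
union over the pool: B1=T, B1=F, B2=T, B2=F, B3=T, B3=F, B4=F, B5=T, B5=F
uncovered (1 of 10): B4=T

Answer: 1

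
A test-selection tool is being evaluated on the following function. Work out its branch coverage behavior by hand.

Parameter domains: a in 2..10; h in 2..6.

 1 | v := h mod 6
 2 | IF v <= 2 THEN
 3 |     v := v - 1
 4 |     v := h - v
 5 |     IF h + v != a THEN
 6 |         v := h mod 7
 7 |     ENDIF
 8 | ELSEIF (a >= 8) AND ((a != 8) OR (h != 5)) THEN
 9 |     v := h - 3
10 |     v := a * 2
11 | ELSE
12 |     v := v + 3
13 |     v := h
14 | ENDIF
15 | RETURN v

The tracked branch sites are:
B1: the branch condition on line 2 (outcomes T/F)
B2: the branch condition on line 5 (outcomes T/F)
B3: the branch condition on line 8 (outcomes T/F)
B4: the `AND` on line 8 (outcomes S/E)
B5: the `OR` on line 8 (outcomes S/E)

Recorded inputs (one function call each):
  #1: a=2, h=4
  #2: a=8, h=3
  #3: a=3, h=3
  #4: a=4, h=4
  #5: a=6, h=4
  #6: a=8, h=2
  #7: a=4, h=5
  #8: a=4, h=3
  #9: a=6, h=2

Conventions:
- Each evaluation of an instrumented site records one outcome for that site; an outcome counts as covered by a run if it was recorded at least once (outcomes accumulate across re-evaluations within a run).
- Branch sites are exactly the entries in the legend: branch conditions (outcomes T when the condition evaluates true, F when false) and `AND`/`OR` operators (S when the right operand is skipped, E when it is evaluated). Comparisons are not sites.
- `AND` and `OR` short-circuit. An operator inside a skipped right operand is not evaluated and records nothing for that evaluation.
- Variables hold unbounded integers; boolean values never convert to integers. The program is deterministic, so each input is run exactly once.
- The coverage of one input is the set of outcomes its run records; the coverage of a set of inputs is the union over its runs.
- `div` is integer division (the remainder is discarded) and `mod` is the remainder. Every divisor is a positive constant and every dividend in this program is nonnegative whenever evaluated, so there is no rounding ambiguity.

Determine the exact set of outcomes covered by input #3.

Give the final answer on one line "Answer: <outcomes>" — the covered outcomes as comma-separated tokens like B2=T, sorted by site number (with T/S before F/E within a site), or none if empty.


Simulating input #3 (a=3, h=3) step by step:
  B1->F, B4->S, B3->F
as a set, this run covers: B1=F, B3=F, B4=S
Answer: B1=F, B3=F, B4=S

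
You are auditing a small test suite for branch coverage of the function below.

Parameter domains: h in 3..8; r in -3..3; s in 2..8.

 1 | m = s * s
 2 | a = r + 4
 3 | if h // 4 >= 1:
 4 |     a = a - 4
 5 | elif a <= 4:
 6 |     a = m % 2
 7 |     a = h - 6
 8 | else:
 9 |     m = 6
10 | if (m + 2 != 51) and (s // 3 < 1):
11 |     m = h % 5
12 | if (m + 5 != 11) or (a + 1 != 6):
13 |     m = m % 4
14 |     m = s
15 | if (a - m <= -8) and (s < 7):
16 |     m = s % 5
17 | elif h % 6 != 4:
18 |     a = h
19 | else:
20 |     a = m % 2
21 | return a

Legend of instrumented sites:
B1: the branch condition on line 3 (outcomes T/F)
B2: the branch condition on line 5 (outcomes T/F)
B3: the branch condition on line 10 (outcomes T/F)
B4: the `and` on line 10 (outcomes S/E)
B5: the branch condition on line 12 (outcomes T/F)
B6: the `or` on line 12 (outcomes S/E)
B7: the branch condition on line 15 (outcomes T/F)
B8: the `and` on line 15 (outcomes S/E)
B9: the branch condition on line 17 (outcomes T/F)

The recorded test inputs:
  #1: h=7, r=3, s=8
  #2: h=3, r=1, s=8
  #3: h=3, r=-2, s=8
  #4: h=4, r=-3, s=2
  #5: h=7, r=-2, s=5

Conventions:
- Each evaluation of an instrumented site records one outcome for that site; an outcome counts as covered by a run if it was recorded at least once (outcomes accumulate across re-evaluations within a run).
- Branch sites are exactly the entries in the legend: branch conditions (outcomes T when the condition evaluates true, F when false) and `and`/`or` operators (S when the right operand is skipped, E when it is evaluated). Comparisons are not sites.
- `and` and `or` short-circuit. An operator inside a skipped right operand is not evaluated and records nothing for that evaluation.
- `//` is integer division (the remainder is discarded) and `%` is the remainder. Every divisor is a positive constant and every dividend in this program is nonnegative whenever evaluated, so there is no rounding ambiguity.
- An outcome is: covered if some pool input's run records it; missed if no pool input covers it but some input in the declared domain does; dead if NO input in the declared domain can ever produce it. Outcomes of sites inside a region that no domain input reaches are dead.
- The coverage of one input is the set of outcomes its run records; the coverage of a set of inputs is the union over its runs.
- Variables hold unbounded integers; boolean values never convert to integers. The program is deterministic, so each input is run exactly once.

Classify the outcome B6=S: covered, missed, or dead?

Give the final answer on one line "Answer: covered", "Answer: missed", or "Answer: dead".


B6=S is recorded by pool input(s) 1, 3, 4, 5 -> covered
Answer: covered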